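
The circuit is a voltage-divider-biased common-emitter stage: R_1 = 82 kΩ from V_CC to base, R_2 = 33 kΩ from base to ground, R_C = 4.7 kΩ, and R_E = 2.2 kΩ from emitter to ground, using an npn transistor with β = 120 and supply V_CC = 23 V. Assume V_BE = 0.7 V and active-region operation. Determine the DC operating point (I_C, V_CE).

Thevenize the base divider: V_Th = V_CC·R_2/(R_1+R_2) = 23×33/115 = 6.6 V, R_Th = R_1‖R_2 = 23.5 kΩ.
Base-emitter loop: V_Th = I_B·R_Th + V_BE + (β+1)I_B·R_E, so I_B = (6.6 − 0.7) / (23.5 + 121×2.2) = 0.0204 mA.
I_C = β·I_B = 120×0.0204 = 2.44 mA, and I_E = (β+1)I_B = 2.46 mA.
V_CE = V_CC − I_C·R_C − I_E·R_E = 23 − 2.44×4.7 − 2.46×2.2 = 6.09 V.
V_CE = 6.09 V > 0.2 V confirms active-region operation.

I_C ≈ 2.4 mA, V_CE ≈ 6.1 V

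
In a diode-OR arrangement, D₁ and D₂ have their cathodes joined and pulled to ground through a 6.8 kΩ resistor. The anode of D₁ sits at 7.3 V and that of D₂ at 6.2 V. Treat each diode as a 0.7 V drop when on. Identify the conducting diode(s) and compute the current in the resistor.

Only D₁ conducts; I_R ≈ 0.97 mA

Assume both conduct. Then node N would need to be at both 7.3−0.7 = 6.6 V and 6.2−0.7 = 5.5 V, which is impossible.
Assume only D₁ conducts: V_N = 7.3 − 0.7 = 6.6 V, so I_R = 6.6/6.8 = 0.971 mA.
Check D₂: its anode-to-cathode voltage is 6.2 − 6.6 = -0.4 V < 0.7 V, so it is off. The assumption is consistent.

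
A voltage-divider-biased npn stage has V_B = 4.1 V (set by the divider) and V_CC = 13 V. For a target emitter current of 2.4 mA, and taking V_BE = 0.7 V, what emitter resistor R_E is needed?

V_E = V_B − V_BE = 4.1 − 0.7 = 3.4 V.
R_E = V_E / I_E = 3.4 / 2.4 = 1.42 kΩ.

R_E ≈ 1.4 kΩ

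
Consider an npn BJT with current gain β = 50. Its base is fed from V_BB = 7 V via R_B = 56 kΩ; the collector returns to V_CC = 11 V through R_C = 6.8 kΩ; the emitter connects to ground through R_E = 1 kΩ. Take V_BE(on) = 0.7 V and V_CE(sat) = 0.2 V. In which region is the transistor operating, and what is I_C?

Assume active: I_B = (7 − 0.7)/(56 + 51×1) = 0.0589 mA, I_C = β·I_B = 2.94 mA.
Then V_CE = 11 − 2.94×6.8 − 3×1 = -12 V < 0.2 V — the active assumption fails.
Re-solve with V_CE = 0.2 V. KCL at the emitter: V_E/R_E = (V_BB−0.7−V_E)/R_B + (V_CC−0.2−V_E)/R_C, giving V_E = 1.46 V.
I_C = (V_CC − 0.2 − V_E)/R_C = (10.8 − 1.46)/6.8 = 1.37 mA.
Check: I_B = (6.3 − 1.46)/56 = 0.0864 mA, and β·I_B = 4.32 mA > I_C, confirming saturation.

saturation; I_C ≈ 1.4 mA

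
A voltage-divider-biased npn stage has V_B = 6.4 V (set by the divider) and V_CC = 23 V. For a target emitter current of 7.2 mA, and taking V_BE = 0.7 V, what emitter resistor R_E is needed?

R_E ≈ 0.79 kΩ

V_E = V_B − V_BE = 6.4 − 0.7 = 5.7 V.
R_E = V_E / I_E = 5.7 / 7.2 = 0.792 kΩ.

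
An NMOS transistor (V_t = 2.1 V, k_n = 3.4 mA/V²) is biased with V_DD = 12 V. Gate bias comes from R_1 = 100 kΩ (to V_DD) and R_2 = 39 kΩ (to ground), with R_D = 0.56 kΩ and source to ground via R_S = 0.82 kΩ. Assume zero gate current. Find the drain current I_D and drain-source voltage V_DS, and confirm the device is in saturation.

V_G = V_DD·R_2/(R_1+R_2) = 12×39/139 = 3.37 V.
Assume saturation: I_D = (k_n/2)(V_GS − V_t)² with V_GS = V_G − I_D·R_S = 3.37 − 0.82·I_D.
Substituting gives 1.14·I_D² − 4.53·I_D + 2.73 = 0, with roots I_D = 0.74 or 3.22 mA.
The root I_D = 3.22 mA gives V_GS = 0.723 V ≤ V_t, so take I_D = 0.74 mA.
Then V_GS = 2.76 V and V_DS = V_DD − I_D(R_D+R_S) = 12 − 0.74×1.38 = 11 V.
Saturation requires V_DS ≥ V_GS − V_t = 0.66 V; 11 ≥ 0.66 ✓.

I_D ≈ 0.74 mA, V_DS ≈ 11 V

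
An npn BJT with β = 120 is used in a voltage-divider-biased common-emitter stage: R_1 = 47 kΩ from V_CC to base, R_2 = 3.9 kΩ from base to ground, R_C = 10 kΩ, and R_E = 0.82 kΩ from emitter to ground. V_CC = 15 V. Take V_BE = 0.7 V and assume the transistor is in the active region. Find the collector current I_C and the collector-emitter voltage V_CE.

I_C ≈ 0.52 mA, V_CE ≈ 9.3 V

Thevenize the base divider: V_Th = V_CC·R_2/(R_1+R_2) = 15×3.9/50.9 = 1.15 V, R_Th = R_1‖R_2 = 3.6 kΩ.
Base-emitter loop: V_Th = I_B·R_Th + V_BE + (β+1)I_B·R_E, so I_B = (1.15 − 0.7) / (3.6 + 121×0.82) = 0.00437 mA.
I_C = β·I_B = 120×0.00437 = 0.524 mA, and I_E = (β+1)I_B = 0.529 mA.
V_CE = V_CC − I_C·R_C − I_E·R_E = 15 − 0.524×10 − 0.529×0.82 = 9.32 V.
V_CE = 9.32 V > 0.2 V confirms active-region operation.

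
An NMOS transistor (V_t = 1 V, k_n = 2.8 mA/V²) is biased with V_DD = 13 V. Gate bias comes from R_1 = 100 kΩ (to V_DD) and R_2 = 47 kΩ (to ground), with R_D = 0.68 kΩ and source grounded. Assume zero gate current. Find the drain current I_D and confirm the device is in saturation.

V_G = V_DD·R_2/(R_1+R_2) = 13×47/147 = 4.16 V. With the source grounded, V_GS = V_G = 4.16 V.
Assume saturation: I_D = (k_n/2)(V_GS − V_t)² = (2.8/2)×(4.16 − 1)² = 1.4×3.16² = 13.9 mA.
V_DS = V_DD − I_D·R_D = 13 − 13.9×0.68 = 3.51 V.
Saturation requires V_DS ≥ V_GS − V_t = 3.16 V; 3.51 ≥ 3.16 ✓.

I_D ≈ 14 mA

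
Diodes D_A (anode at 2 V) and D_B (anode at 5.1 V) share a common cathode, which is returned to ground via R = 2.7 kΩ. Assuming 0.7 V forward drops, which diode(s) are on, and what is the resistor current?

Assume both conduct. Then node N would need to be at both 2−0.7 = 1.3 V and 5.1−0.7 = 4.4 V, which is impossible.
Assume only D_B conducts: V_N = 5.1 − 0.7 = 4.4 V, so I_R = 4.4/2.7 = 1.63 mA.
Check D_A: its anode-to-cathode voltage is 2 − 4.4 = -2.4 V < 0.7 V, so it is off. The assumption is consistent.

Only D_B conducts; I_R ≈ 1.6 mA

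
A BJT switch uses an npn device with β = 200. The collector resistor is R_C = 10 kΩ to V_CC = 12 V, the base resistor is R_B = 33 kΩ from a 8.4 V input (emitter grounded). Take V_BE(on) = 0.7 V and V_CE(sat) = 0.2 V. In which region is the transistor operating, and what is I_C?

saturation; I_C ≈ 1.2 mA

Assume active: I_B = (8.4 − 0.7)/33 = 0.233 mA, giving I_C = β·I_B = 46.7 mA.
But then V_CE = 12 − 46.7×10 = -455 V < V_CE(sat) = 0.2 V — impossible in the active region.
So the transistor is saturated. With V_CE = 0.2 V, I_C = (V_CC − 0.2)/R_C = 11.8/10 = 1.18 mA.
Check: β·I_B = 46.7 mA > I_C = 1.18 mA, confirming saturation.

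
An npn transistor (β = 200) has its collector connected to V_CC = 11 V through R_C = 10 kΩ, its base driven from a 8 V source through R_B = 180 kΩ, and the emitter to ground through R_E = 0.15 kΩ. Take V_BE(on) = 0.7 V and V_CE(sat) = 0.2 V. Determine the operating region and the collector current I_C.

saturation; I_C ≈ 1.1 mA

Assume active: I_B = (8 − 0.7)/(180 + 201×0.15) = 0.0347 mA, I_C = β·I_B = 6.95 mA.
Then V_CE = 11 − 6.95×10 − 6.98×0.15 = -59.5 V < 0.2 V — the active assumption fails.
Re-solve with V_CE = 0.2 V. KCL at the emitter: V_E/R_E = (V_BB−0.7−V_E)/R_B + (V_CC−0.2−V_E)/R_C, giving V_E = 0.165 V.
I_C = (V_CC − 0.2 − V_E)/R_C = (10.8 − 0.165)/10 = 1.06 mA.
Check: I_B = (7.3 − 0.165)/180 = 0.0396 mA, and β·I_B = 7.93 mA > I_C, confirming saturation.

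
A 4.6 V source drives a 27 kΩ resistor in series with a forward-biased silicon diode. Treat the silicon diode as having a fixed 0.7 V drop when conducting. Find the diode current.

KVL around the loop: 4.6 = V_D + I·R = 0.7 + I × 27 kΩ.
So I = (4.6 − 0.7) / 27 kΩ = 3.9 / 27 = 0.144 mA.

I ≈ 0.14 mA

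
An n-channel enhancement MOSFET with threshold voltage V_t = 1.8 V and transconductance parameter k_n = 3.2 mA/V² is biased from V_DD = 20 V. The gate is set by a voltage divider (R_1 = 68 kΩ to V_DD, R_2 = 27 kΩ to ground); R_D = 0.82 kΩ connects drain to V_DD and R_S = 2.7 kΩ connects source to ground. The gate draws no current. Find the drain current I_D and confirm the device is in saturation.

I_D ≈ 1.1 mA

V_G = V_DD·R_2/(R_1+R_2) = 20×27/95 = 5.68 V.
Assume saturation: I_D = (k_n/2)(V_GS − V_t)² with V_GS = V_G − I_D·R_S = 5.68 − 2.7·I_D.
Substituting gives 11.7·I_D² − 34.6·I_D + 24.1 = 0, with roots I_D = 1.13 or 1.84 mA.
The root I_D = 1.84 mA gives V_GS = 0.729 V ≤ V_t, so take I_D = 1.13 mA.
Then V_GS = 2.64 V and V_DS = V_DD − I_D(R_D+R_S) = 20 − 1.13×3.52 = 16 V.
Saturation requires V_DS ≥ V_GS − V_t = 0.84 V; 16 ≥ 0.84 ✓.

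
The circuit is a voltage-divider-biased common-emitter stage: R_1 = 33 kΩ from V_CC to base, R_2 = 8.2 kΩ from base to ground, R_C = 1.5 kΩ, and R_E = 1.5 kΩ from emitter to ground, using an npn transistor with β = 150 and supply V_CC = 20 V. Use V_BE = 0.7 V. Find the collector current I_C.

I_C ≈ 2.1 mA

Thevenize the base divider: V_Th = V_CC·R_2/(R_1+R_2) = 20×8.2/41.2 = 3.98 V, R_Th = R_1‖R_2 = 6.57 kΩ.
Base-emitter loop: V_Th = I_B·R_Th + V_BE + (β+1)I_B·R_E, so I_B = (3.98 − 0.7) / (6.57 + 151×1.5) = 0.0141 mA.
I_C = β·I_B = 150×0.0141 = 2.11 mA, and I_E = (β+1)I_B = 2.13 mA.
V_CE = V_CC − I_C·R_C − I_E·R_E = 20 − 2.11×1.5 − 2.13×1.5 = 13.6 V.
V_CE = 13.6 V > 0.2 V confirms active-region operation.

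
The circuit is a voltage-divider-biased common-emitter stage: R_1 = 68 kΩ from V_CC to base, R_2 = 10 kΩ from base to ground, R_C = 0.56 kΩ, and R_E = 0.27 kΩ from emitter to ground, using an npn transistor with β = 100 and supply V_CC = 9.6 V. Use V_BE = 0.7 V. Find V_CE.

V_CE ≈ 8.4 V

Thevenize the base divider: V_Th = V_CC·R_2/(R_1+R_2) = 9.6×10/78 = 1.23 V, R_Th = R_1‖R_2 = 8.72 kΩ.
Base-emitter loop: V_Th = I_B·R_Th + V_BE + (β+1)I_B·R_E, so I_B = (1.23 − 0.7) / (8.72 + 101×0.27) = 0.0147 mA.
I_C = β·I_B = 100×0.0147 = 1.47 mA, and I_E = (β+1)I_B = 1.49 mA.
V_CE = V_CC − I_C·R_C − I_E·R_E = 9.6 − 1.47×0.56 − 1.49×0.27 = 8.37 V.
V_CE = 8.37 V > 0.2 V confirms active-region operation.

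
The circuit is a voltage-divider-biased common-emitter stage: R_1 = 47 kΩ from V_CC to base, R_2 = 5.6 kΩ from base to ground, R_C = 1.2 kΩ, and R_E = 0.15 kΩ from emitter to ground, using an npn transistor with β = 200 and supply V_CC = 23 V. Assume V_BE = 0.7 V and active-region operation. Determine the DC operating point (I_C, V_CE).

I_C ≈ 9.9 mA, V_CE ≈ 9.6 V

Thevenize the base divider: V_Th = V_CC·R_2/(R_1+R_2) = 23×5.6/52.6 = 2.45 V, R_Th = R_1‖R_2 = 5 kΩ.
Base-emitter loop: V_Th = I_B·R_Th + V_BE + (β+1)I_B·R_E, so I_B = (2.45 − 0.7) / (5 + 201×0.15) = 0.0497 mA.
I_C = β·I_B = 200×0.0497 = 9.95 mA, and I_E = (β+1)I_B = 10 mA.
V_CE = V_CC − I_C·R_C − I_E·R_E = 23 − 9.95×1.2 − 10×0.15 = 9.56 V.
V_CE = 9.56 V > 0.2 V confirms active-region operation.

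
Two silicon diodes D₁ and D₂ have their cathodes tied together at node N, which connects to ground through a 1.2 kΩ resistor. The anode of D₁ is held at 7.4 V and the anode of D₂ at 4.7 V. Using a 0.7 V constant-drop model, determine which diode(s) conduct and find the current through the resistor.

Assume both conduct. Then node N would need to be at both 7.4−0.7 = 6.7 V and 4.7−0.7 = 4 V, which is impossible.
Assume only D₁ conducts: V_N = 7.4 − 0.7 = 6.7 V, so I_R = 6.7/1.2 = 5.58 mA.
Check D₂: its anode-to-cathode voltage is 4.7 − 6.7 = -2 V < 0.7 V, so it is off. The assumption is consistent.

Only D₁ conducts; I_R ≈ 5.6 mA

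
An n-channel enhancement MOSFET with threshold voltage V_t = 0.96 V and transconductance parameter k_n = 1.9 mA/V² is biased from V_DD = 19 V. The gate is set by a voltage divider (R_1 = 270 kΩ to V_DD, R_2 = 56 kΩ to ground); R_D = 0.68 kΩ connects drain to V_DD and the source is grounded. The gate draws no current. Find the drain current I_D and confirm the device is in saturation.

V_G = V_DD·R_2/(R_1+R_2) = 19×56/326 = 3.26 V. With the source grounded, V_GS = V_G = 3.26 V.
Assume saturation: I_D = (k_n/2)(V_GS − V_t)² = (1.9/2)×(3.26 − 0.96)² = 0.95×2.3² = 5.04 mA.
V_DS = V_DD − I_D·R_D = 19 − 5.04×0.68 = 15.6 V.
Saturation requires V_DS ≥ V_GS − V_t = 2.3 V; 15.6 ≥ 2.3 ✓.

I_D ≈ 5 mA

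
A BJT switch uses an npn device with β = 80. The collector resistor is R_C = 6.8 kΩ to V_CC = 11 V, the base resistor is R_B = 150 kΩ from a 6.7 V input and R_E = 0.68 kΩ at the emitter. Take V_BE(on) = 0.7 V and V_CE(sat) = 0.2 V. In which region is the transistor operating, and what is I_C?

saturation; I_C ≈ 1.4 mA

Assume active: I_B = (6.7 − 0.7)/(150 + 81×0.68) = 0.0293 mA, I_C = β·I_B = 2.34 mA.
Then V_CE = 11 − 2.34×6.8 − 2.37×0.68 = -6.53 V < 0.2 V — the active assumption fails.
Re-solve with V_CE = 0.2 V. KCL at the emitter: V_E/R_E = (V_BB−0.7−V_E)/R_B + (V_CC−0.2−V_E)/R_C, giving V_E = 1 V.
I_C = (V_CC − 0.2 − V_E)/R_C = (10.8 − 1)/6.8 = 1.44 mA.
Check: I_B = (6 − 1)/150 = 0.0333 mA, and β·I_B = 2.67 mA > I_C, confirming saturation.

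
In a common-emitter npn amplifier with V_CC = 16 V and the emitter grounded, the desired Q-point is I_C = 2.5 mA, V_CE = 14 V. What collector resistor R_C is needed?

Collector loop: V_CC = I_C·R_C + V_CE.
R_C = (V_CC − V_CE)/I_C = (16 − 14)/2.5 = 0.8 kΩ.

R_C ≈ 0.8 kΩ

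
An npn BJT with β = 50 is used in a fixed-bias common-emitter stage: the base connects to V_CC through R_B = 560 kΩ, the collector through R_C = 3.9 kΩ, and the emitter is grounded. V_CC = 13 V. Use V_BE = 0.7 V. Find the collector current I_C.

Base loop: V_CC = I_B·R_B + V_BE, so I_B = (13 − 0.7)/560 kΩ = 0.022 mA.
In the active region I_C = β·I_B = 50 × 0.022 = 1.1 mA.
Collector loop: V_CE = V_CC − I_C·R_C = 13 − 1.1×3.9 = 8.72 V.
Since V_CE = 8.72 V > V_CE(sat) ≈ 0.2 V, the transistor is in the active region as assumed.

I_C ≈ 1.1 mA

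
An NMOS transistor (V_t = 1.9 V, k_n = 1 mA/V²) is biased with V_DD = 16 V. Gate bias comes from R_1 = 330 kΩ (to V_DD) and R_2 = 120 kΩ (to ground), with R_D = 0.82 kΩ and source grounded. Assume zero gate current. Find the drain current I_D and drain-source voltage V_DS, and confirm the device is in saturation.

I_D ≈ 2.8 mA, V_DS ≈ 14 V

V_G = V_DD·R_2/(R_1+R_2) = 16×120/450 = 4.27 V. With the source grounded, V_GS = V_G = 4.27 V.
Assume saturation: I_D = (k_n/2)(V_GS − V_t)² = (1/2)×(4.27 − 1.9)² = 0.5×2.37² = 2.8 mA.
V_DS = V_DD − I_D·R_D = 16 − 2.8×0.82 = 13.7 V.
Saturation requires V_DS ≥ V_GS − V_t = 2.37 V; 13.7 ≥ 2.37 ✓.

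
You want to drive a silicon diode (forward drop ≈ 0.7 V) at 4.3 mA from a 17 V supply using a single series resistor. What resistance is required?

The resistor drops V_S − V_D = 17 − 0.7 = 16.3 V at 4.3 mA.
R = 16.3 V / 4.3 mA = 3.79 kΩ.

R ≈ 3.8 kΩ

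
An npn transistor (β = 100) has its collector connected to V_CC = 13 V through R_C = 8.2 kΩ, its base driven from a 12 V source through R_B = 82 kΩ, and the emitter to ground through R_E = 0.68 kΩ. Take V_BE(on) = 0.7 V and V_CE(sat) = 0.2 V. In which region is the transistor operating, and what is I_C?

saturation; I_C ≈ 1.4 mA

Assume active: I_B = (12 − 0.7)/(82 + 101×0.68) = 0.075 mA, I_C = β·I_B = 7.5 mA.
Then V_CE = 13 − 7.5×8.2 − 7.57×0.68 = -53.6 V < 0.2 V — the active assumption fails.
Re-solve with V_CE = 0.2 V. KCL at the emitter: V_E/R_E = (V_BB−0.7−V_E)/R_B + (V_CC−0.2−V_E)/R_C, giving V_E = 1.06 V.
I_C = (V_CC − 0.2 − V_E)/R_C = (12.8 − 1.06)/8.2 = 1.43 mA.
Check: I_B = (11.3 − 1.06)/82 = 0.125 mA, and β·I_B = 12.5 mA > I_C, confirming saturation.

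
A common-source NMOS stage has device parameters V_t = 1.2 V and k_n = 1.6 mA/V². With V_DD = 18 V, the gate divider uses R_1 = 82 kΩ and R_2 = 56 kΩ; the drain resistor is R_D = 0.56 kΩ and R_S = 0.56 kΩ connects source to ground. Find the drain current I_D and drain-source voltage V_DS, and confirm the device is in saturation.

V_G = V_DD·R_2/(R_1+R_2) = 18×56/138 = 7.3 V.
Assume saturation: I_D = (k_n/2)(V_GS − V_t)² with V_GS = V_G − I_D·R_S = 7.3 − 0.56·I_D.
Substituting gives 0.251·I_D² − 6.47·I_D + 29.8 = 0, with roots I_D = 6.01 or 19.8 mA.
The root I_D = 19.8 mA gives V_GS = -3.77 V ≤ V_t, so take I_D = 6.01 mA.
Then V_GS = 3.94 V and V_DS = V_DD − I_D(R_D+R_S) = 18 − 6.01×1.12 = 11.3 V.
Saturation requires V_DS ≥ V_GS − V_t = 2.74 V; 11.3 ≥ 2.74 ✓.

I_D ≈ 6 mA, V_DS ≈ 11 V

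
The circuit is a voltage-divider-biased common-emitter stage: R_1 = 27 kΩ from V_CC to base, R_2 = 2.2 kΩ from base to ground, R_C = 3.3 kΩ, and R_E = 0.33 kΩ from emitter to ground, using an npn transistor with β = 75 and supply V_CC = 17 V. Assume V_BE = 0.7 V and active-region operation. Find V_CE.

Thevenize the base divider: V_Th = V_CC·R_2/(R_1+R_2) = 17×2.2/29.2 = 1.28 V, R_Th = R_1‖R_2 = 2.03 kΩ.
Base-emitter loop: V_Th = I_B·R_Th + V_BE + (β+1)I_B·R_E, so I_B = (1.28 − 0.7) / (2.03 + 76×0.33) = 0.0214 mA.
I_C = β·I_B = 75×0.0214 = 1.61 mA, and I_E = (β+1)I_B = 1.63 mA.
V_CE = V_CC − I_C·R_C − I_E·R_E = 17 − 1.61×3.3 − 1.63×0.33 = 11.2 V.
V_CE = 11.2 V > 0.2 V confirms active-region operation.

V_CE ≈ 11 V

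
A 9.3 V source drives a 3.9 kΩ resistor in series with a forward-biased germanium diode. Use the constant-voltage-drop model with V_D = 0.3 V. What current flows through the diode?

KVL around the loop: 9.3 = V_D + I·R = 0.3 + I × 3.9 kΩ.
So I = (9.3 − 0.3) / 3.9 kΩ = 9 / 3.9 = 2.31 mA.

I ≈ 2.3 mA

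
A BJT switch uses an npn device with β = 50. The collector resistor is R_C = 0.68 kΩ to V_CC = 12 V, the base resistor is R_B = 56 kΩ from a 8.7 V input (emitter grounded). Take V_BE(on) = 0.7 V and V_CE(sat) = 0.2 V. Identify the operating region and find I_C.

Assume active. Base-emitter loop: I_B = (V_BB − V_BE)/R_B = (8.7 − 0.7)/56 = 0.143 mA.
I_C = β·I_B = 50×0.143 = 7.14 mA.
V_CE = V_CC − I_C·R_C = 12 − 7.14×0.68 = 7.14 V > V_CE(sat), so the active-region assumption holds.

active; I_C ≈ 7.1 mA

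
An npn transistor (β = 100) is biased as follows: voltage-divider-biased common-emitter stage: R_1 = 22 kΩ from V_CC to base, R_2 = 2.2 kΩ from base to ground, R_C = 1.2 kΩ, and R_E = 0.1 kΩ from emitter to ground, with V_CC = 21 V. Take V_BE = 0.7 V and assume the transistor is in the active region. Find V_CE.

Thevenize the base divider: V_Th = V_CC·R_2/(R_1+R_2) = 21×2.2/24.2 = 1.91 V, R_Th = R_1‖R_2 = 2 kΩ.
Base-emitter loop: V_Th = I_B·R_Th + V_BE + (β+1)I_B·R_E, so I_B = (1.91 − 0.7) / (2 + 101×0.1) = 0.0999 mA.
I_C = β·I_B = 100×0.0999 = 9.99 mA, and I_E = (β+1)I_B = 10.1 mA.
V_CE = V_CC − I_C·R_C − I_E·R_E = 21 − 9.99×1.2 − 10.1×0.1 = 8 V.
V_CE = 8 V > 0.2 V confirms active-region operation.

V_CE ≈ 8 V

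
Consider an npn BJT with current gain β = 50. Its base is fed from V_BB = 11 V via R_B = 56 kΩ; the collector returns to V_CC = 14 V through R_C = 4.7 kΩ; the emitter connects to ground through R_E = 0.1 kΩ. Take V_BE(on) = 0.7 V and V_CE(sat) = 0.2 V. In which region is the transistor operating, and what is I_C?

saturation; I_C ≈ 2.9 mA

Assume active: I_B = (11 − 0.7)/(56 + 51×0.1) = 0.169 mA, I_C = β·I_B = 8.43 mA.
Then V_CE = 14 − 8.43×4.7 − 8.6×0.1 = -26.5 V < 0.2 V — the active assumption fails.
Re-solve with V_CE = 0.2 V. KCL at the emitter: V_E/R_E = (V_BB−0.7−V_E)/R_B + (V_CC−0.2−V_E)/R_C, giving V_E = 0.305 V.
I_C = (V_CC − 0.2 − V_E)/R_C = (13.8 − 0.305)/4.7 = 2.87 mA.
Check: I_B = (10.3 − 0.305)/56 = 0.178 mA, and β·I_B = 8.92 mA > I_C, confirming saturation.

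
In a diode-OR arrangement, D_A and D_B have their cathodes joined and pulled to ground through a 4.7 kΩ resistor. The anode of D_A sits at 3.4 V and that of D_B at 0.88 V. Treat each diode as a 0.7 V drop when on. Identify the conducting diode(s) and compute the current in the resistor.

Assume both conduct. Then node N would need to be at both 3.4−0.7 = 2.7 V and 0.88−0.7 = 0.18 V, which is impossible.
Assume only D_A conducts: V_N = 3.4 − 0.7 = 2.7 V, so I_R = 2.7/4.7 = 0.574 mA.
Check D_B: its anode-to-cathode voltage is 0.88 − 2.7 = -1.82 V < 0.7 V, so it is off. The assumption is consistent.

Only D_A conducts; I_R ≈ 0.57 mA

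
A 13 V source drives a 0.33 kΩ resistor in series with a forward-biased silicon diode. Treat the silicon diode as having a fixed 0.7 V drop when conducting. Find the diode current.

I ≈ 37 mA

KVL around the loop: 13 = V_D + I·R = 0.7 + I × 0.33 kΩ.
So I = (13 − 0.7) / 0.33 kΩ = 12.3 / 0.33 = 37.3 mA.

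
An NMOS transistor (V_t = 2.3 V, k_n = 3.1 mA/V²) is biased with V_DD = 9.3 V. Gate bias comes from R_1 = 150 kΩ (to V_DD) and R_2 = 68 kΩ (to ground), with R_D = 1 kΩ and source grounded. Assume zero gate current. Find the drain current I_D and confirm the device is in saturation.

V_G = V_DD·R_2/(R_1+R_2) = 9.3×68/218 = 2.9 V. With the source grounded, V_GS = V_G = 2.9 V.
Assume saturation: I_D = (k_n/2)(V_GS − V_t)² = (3.1/2)×(2.9 − 2.3)² = 1.55×0.601² = 0.56 mA.
V_DS = V_DD − I_D·R_D = 9.3 − 0.56×1 = 8.74 V.
Saturation requires V_DS ≥ V_GS − V_t = 0.601 V; 8.74 ≥ 0.601 ✓.

I_D ≈ 0.56 mA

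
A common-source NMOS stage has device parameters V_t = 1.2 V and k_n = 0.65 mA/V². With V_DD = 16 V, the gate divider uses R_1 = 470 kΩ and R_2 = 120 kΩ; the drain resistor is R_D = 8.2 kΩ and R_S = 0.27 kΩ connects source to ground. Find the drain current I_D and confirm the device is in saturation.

I_D ≈ 1 mA

V_G = V_DD·R_2/(R_1+R_2) = 16×120/590 = 3.25 V.
Assume saturation: I_D = (k_n/2)(V_GS − V_t)² with V_GS = V_G − I_D·R_S = 3.25 − 0.27·I_D.
Substituting gives 0.0237·I_D² − 1.36·I_D + 1.37 = 0, with roots I_D = 1.03 or 56.4 mA.
The root I_D = 56.4 mA gives V_GS = -12 V ≤ V_t, so take I_D = 1.03 mA.
Then V_GS = 2.98 V and V_DS = V_DD − I_D(R_D+R_S) = 16 − 1.03×8.47 = 7.31 V.
Saturation requires V_DS ≥ V_GS − V_t = 1.78 V; 7.31 ≥ 1.78 ✓.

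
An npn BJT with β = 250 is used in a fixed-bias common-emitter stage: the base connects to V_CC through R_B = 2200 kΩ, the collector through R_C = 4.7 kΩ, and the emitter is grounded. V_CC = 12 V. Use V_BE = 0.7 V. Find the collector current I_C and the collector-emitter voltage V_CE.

Base loop: V_CC = I_B·R_B + V_BE, so I_B = (12 − 0.7)/2200 kΩ = 0.00514 mA.
In the active region I_C = β·I_B = 250 × 0.00514 = 1.28 mA.
Collector loop: V_CE = V_CC − I_C·R_C = 12 − 1.28×4.7 = 5.96 V.
Since V_CE = 5.96 V > V_CE(sat) ≈ 0.2 V, the transistor is in the active region as assumed.

I_C ≈ 1.3 mA, V_CE ≈ 6 V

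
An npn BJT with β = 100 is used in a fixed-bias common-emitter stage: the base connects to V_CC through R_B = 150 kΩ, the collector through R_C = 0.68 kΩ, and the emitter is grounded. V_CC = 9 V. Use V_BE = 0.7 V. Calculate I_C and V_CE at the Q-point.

I_C ≈ 5.5 mA, V_CE ≈ 5.2 V

Base loop: V_CC = I_B·R_B + V_BE, so I_B = (9 − 0.7)/150 kΩ = 0.0553 mA.
In the active region I_C = β·I_B = 100 × 0.0553 = 5.53 mA.
Collector loop: V_CE = V_CC − I_C·R_C = 9 − 5.53×0.68 = 5.24 V.
Since V_CE = 5.24 V > V_CE(sat) ≈ 0.2 V, the transistor is in the active region as assumed.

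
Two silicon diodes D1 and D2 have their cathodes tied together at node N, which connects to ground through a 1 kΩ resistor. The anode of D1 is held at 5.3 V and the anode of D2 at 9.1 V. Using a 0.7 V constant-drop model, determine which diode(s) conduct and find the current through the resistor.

Only D2 conducts; I_R ≈ 8.4 mA

Assume both conduct. Then node N would need to be at both 5.3−0.7 = 4.6 V and 9.1−0.7 = 8.4 V, which is impossible.
Assume only D2 conducts: V_N = 9.1 − 0.7 = 8.4 V, so I_R = 8.4/1 = 8.4 mA.
Check D1: its anode-to-cathode voltage is 5.3 − 8.4 = -3.1 V < 0.7 V, so it is off. The assumption is consistent.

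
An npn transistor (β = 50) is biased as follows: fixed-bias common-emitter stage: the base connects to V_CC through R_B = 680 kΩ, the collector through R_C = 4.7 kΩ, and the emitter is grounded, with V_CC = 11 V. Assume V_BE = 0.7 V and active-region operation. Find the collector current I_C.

I_C ≈ 0.76 mA

Base loop: V_CC = I_B·R_B + V_BE, so I_B = (11 − 0.7)/680 kΩ = 0.0151 mA.
In the active region I_C = β·I_B = 50 × 0.0151 = 0.757 mA.
Collector loop: V_CE = V_CC − I_C·R_C = 11 − 0.757×4.7 = 7.44 V.
Since V_CE = 7.44 V > V_CE(sat) ≈ 0.2 V, the transistor is in the active region as assumed.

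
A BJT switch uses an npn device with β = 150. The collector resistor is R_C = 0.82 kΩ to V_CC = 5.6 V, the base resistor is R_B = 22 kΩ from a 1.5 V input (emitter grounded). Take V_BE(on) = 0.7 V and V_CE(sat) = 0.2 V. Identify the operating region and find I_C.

active; I_C ≈ 5.5 mA

Assume active. Base-emitter loop: I_B = (V_BB − V_BE)/R_B = (1.5 − 0.7)/22 = 0.0364 mA.
I_C = β·I_B = 150×0.0364 = 5.45 mA.
V_CE = V_CC − I_C·R_C = 5.6 − 5.45×0.82 = 1.13 V > V_CE(sat), so the active-region assumption holds.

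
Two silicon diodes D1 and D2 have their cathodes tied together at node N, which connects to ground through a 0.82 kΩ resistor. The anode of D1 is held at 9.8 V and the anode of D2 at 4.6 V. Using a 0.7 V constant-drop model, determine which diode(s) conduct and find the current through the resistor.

Only D1 conducts; I_R ≈ 11 mA

Assume both conduct. Then node N would need to be at both 9.8−0.7 = 9.1 V and 4.6−0.7 = 3.9 V, which is impossible.
Assume only D1 conducts: V_N = 9.8 − 0.7 = 9.1 V, so I_R = 9.1/0.82 = 11.1 mA.
Check D2: its anode-to-cathode voltage is 4.6 − 9.1 = -4.5 V < 0.7 V, so it is off. The assumption is consistent.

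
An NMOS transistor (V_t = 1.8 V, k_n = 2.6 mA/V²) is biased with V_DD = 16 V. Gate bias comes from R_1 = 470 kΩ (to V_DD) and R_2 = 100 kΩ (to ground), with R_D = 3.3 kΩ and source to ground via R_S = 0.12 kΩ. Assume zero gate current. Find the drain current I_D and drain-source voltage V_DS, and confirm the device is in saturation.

V_G = V_DD·R_2/(R_1+R_2) = 16×100/570 = 2.81 V.
Assume saturation: I_D = (k_n/2)(V_GS − V_t)² with V_GS = V_G − I_D·R_S = 2.81 − 0.12·I_D.
Substituting gives 0.0187·I_D² − 1.31·I_D + 1.32 = 0, with roots I_D = 1.02 or 69.2 mA.
The root I_D = 69.2 mA gives V_GS = -5.5 V ≤ V_t, so take I_D = 1.02 mA.
Then V_GS = 2.68 V and V_DS = V_DD − I_D(R_D+R_S) = 16 − 1.02×3.42 = 12.5 V.
Saturation requires V_DS ≥ V_GS − V_t = 0.885 V; 12.5 ≥ 0.885 ✓.

I_D ≈ 1 mA, V_DS ≈ 13 V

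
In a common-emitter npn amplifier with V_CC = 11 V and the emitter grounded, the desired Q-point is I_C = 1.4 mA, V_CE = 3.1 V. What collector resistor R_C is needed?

Collector loop: V_CC = I_C·R_C + V_CE.
R_C = (V_CC − V_CE)/I_C = (11 − 3.1)/1.4 = 5.64 kΩ.

R_C ≈ 5.6 kΩ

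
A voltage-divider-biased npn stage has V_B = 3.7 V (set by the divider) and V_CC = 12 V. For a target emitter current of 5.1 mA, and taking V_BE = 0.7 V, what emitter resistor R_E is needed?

R_E ≈ 0.59 kΩ

V_E = V_B − V_BE = 3.7 − 0.7 = 3 V.
R_E = V_E / I_E = 3 / 5.1 = 0.588 kΩ.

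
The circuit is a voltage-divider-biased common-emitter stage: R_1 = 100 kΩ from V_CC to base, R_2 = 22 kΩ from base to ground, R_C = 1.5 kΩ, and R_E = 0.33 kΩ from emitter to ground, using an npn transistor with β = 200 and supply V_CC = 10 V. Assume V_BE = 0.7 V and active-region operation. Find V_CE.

V_CE ≈ 5.2 V

Thevenize the base divider: V_Th = V_CC·R_2/(R_1+R_2) = 10×22/122 = 1.8 V, R_Th = R_1‖R_2 = 18 kΩ.
Base-emitter loop: V_Th = I_B·R_Th + V_BE + (β+1)I_B·R_E, so I_B = (1.8 − 0.7) / (18 + 201×0.33) = 0.0131 mA.
I_C = β·I_B = 200×0.0131 = 2.62 mA, and I_E = (β+1)I_B = 2.63 mA.
V_CE = V_CC − I_C·R_C − I_E·R_E = 10 − 2.62×1.5 − 2.63×0.33 = 5.21 V.
V_CE = 5.21 V > 0.2 V confirms active-region operation.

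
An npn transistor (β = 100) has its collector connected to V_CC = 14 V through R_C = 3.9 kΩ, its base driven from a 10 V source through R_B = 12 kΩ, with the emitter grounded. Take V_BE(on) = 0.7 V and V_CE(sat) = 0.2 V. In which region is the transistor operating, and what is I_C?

saturation; I_C ≈ 3.5 mA

Assume active: I_B = (10 − 0.7)/12 = 0.775 mA, giving I_C = β·I_B = 77.5 mA.
But then V_CE = 14 − 77.5×3.9 = -288 V < V_CE(sat) = 0.2 V — impossible in the active region.
So the transistor is saturated. With V_CE = 0.2 V, I_C = (V_CC − 0.2)/R_C = 13.8/3.9 = 3.54 mA.
Check: β·I_B = 77.5 mA > I_C = 3.54 mA, confirming saturation.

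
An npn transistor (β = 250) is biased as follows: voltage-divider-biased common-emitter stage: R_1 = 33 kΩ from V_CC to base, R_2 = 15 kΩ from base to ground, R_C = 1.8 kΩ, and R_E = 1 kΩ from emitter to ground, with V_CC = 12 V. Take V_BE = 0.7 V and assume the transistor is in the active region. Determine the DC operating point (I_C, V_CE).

I_C ≈ 2.9 mA, V_CE ≈ 3.8 V

Thevenize the base divider: V_Th = V_CC·R_2/(R_1+R_2) = 12×15/48 = 3.75 V, R_Th = R_1‖R_2 = 10.3 kΩ.
Base-emitter loop: V_Th = I_B·R_Th + V_BE + (β+1)I_B·R_E, so I_B = (3.75 − 0.7) / (10.3 + 251×1) = 0.0117 mA.
I_C = β·I_B = 250×0.0117 = 2.92 mA, and I_E = (β+1)I_B = 2.93 mA.
V_CE = V_CC − I_C·R_C − I_E·R_E = 12 − 2.92×1.8 − 2.93×1 = 3.82 V.
V_CE = 3.82 V > 0.2 V confirms active-region operation.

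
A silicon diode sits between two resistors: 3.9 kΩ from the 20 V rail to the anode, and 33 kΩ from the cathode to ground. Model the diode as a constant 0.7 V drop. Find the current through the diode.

I ≈ 0.52 mA

The two resistors are in series with the diode, so KVL gives 20 = I·3.9 + 0.7 + I·33.
I = (20 − 0.7) / (3.9 + 33) kΩ = 19.3 / 36.9 = 0.523 mA.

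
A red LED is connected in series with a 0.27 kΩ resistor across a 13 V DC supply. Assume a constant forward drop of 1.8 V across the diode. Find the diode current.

I ≈ 41 mA

KVL around the loop: 13 = V_D + I·R = 1.8 + I × 0.27 kΩ.
So I = (13 − 1.8) / 0.27 kΩ = 11.2 / 0.27 = 41.5 mA.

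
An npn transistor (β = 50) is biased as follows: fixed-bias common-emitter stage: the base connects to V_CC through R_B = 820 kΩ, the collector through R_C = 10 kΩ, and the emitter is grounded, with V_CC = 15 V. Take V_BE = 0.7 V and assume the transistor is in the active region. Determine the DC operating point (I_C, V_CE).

I_C ≈ 0.87 mA, V_CE ≈ 6.3 V

Base loop: V_CC = I_B·R_B + V_BE, so I_B = (15 − 0.7)/820 kΩ = 0.0174 mA.
In the active region I_C = β·I_B = 50 × 0.0174 = 0.872 mA.
Collector loop: V_CE = V_CC − I_C·R_C = 15 − 0.872×10 = 6.28 V.
Since V_CE = 6.28 V > V_CE(sat) ≈ 0.2 V, the transistor is in the active region as assumed.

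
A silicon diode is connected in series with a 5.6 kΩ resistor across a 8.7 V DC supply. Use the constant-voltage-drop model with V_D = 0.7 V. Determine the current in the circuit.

I ≈ 1.4 mA

KVL around the loop: 8.7 = V_D + I·R = 0.7 + I × 5.6 kΩ.
So I = (8.7 − 0.7) / 5.6 kΩ = 8 / 5.6 = 1.43 mA.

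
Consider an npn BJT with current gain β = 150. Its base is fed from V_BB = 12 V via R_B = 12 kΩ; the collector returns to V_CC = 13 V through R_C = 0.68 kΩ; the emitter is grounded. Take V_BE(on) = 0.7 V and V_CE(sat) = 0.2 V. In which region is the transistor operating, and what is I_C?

Assume active: I_B = (12 − 0.7)/12 = 0.942 mA, giving I_C = β·I_B = 141 mA.
But then V_CE = 13 − 141×0.68 = -83.1 V < V_CE(sat) = 0.2 V — impossible in the active region.
So the transistor is saturated. With V_CE = 0.2 V, I_C = (V_CC − 0.2)/R_C = 12.8/0.68 = 18.8 mA.
Check: β·I_B = 141 mA > I_C = 18.8 mA, confirming saturation.

saturation; I_C ≈ 19 mA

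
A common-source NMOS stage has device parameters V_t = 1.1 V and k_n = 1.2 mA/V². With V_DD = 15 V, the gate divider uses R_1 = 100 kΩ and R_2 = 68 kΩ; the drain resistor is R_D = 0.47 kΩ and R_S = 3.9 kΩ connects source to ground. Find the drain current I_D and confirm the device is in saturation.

I_D ≈ 0.95 mA

V_G = V_DD·R_2/(R_1+R_2) = 15×68/168 = 6.07 V.
Assume saturation: I_D = (k_n/2)(V_GS − V_t)² with V_GS = V_G − I_D·R_S = 6.07 − 3.9·I_D.
Substituting gives 9.13·I_D² − 24.3·I_D + 14.8 = 0, with roots I_D = 0.952 or 1.71 mA.
The root I_D = 1.71 mA gives V_GS = -0.587 V ≤ V_t, so take I_D = 0.952 mA.
Then V_GS = 2.36 V and V_DS = V_DD − I_D(R_D+R_S) = 15 − 0.952×4.37 = 10.8 V.
Saturation requires V_DS ≥ V_GS − V_t = 1.26 V; 10.8 ≥ 1.26 ✓.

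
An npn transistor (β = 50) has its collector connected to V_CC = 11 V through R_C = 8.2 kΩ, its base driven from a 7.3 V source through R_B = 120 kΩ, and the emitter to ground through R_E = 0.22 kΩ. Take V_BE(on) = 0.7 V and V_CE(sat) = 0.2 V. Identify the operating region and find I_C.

saturation; I_C ≈ 1.3 mA

Assume active: I_B = (7.3 − 0.7)/(120 + 51×0.22) = 0.0503 mA, I_C = β·I_B = 2.51 mA.
Then V_CE = 11 − 2.51×8.2 − 2.57×0.22 = -10.2 V < 0.2 V — the active assumption fails.
Re-solve with V_CE = 0.2 V. KCL at the emitter: V_E/R_E = (V_BB−0.7−V_E)/R_B + (V_CC−0.2−V_E)/R_C, giving V_E = 0.293 V.
I_C = (V_CC − 0.2 − V_E)/R_C = (10.8 − 0.293)/8.2 = 1.28 mA.
Check: I_B = (6.6 − 0.293)/120 = 0.0526 mA, and β·I_B = 2.63 mA > I_C, confirming saturation.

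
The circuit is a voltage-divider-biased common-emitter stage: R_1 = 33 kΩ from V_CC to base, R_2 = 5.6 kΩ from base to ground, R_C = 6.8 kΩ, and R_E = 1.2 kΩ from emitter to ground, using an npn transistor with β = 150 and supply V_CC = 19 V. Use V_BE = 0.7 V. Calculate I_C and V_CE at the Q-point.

I_C ≈ 1.7 mA, V_CE ≈ 5.7 V

Thevenize the base divider: V_Th = V_CC·R_2/(R_1+R_2) = 19×5.6/38.6 = 2.76 V, R_Th = R_1‖R_2 = 4.79 kΩ.
Base-emitter loop: V_Th = I_B·R_Th + V_BE + (β+1)I_B·R_E, so I_B = (2.76 − 0.7) / (4.79 + 151×1.2) = 0.0111 mA.
I_C = β·I_B = 150×0.0111 = 1.66 mA, and I_E = (β+1)I_B = 1.67 mA.
V_CE = V_CC − I_C·R_C − I_E·R_E = 19 − 1.66×6.8 − 1.67×1.2 = 5.72 V.
V_CE = 5.72 V > 0.2 V confirms active-region operation.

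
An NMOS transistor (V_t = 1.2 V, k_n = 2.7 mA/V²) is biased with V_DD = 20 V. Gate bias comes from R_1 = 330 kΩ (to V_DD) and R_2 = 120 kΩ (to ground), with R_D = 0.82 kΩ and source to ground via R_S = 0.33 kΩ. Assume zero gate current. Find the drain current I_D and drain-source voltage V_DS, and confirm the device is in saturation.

I_D ≈ 6.1 mA, V_DS ≈ 13 V

V_G = V_DD·R_2/(R_1+R_2) = 20×120/450 = 5.33 V.
Assume saturation: I_D = (k_n/2)(V_GS − V_t)² with V_GS = V_G − I_D·R_S = 5.33 − 0.33·I_D.
Substituting gives 0.147·I_D² − 4.68·I_D + 23.1 = 0, with roots I_D = 6.09 or 25.8 mA.
The root I_D = 25.8 mA gives V_GS = -3.17 V ≤ V_t, so take I_D = 6.09 mA.
Then V_GS = 3.32 V and V_DS = V_DD − I_D(R_D+R_S) = 20 − 6.09×1.15 = 13 V.
Saturation requires V_DS ≥ V_GS − V_t = 2.12 V; 13 ≥ 2.12 ✓.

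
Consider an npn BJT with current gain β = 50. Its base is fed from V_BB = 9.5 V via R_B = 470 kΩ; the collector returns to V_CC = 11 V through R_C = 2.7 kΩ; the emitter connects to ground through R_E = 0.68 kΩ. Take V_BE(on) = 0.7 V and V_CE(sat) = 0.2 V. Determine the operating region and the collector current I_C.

active; I_C ≈ 0.87 mA

Assume active. Base-emitter loop: I_B = (V_BB − V_BE)/(R_B + (β+1)R_E) = (9.5 − 0.7)/(470 + 51×0.68) = 0.0174 mA.
I_C = β·I_B = 50×0.0174 = 0.872 mA.
V_CE = V_CC − I_C·R_C − I_E·R_E = 11 − 0.872×2.7 − 0.889×0.68 = 8.04 V > V_CE(sat), so the active-region assumption holds.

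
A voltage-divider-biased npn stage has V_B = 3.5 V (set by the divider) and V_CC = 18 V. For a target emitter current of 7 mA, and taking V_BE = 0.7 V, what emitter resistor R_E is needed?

R_E ≈ 0.4 kΩ

V_E = V_B − V_BE = 3.5 − 0.7 = 2.8 V.
R_E = V_E / I_E = 2.8 / 7 = 0.4 kΩ.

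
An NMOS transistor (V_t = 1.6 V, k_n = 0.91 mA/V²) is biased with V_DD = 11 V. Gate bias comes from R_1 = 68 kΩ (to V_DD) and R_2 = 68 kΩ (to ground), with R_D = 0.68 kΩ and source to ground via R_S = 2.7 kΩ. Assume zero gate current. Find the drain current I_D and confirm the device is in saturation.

V_G = V_DD·R_2/(R_1+R_2) = 11×68/136 = 5.5 V.
Assume saturation: I_D = (k_n/2)(V_GS − V_t)² with V_GS = V_G − I_D·R_S = 5.5 − 2.7·I_D.
Substituting gives 3.32·I_D² − 10.6·I_D + 6.92 = 0, with roots I_D = 0.918 or 2.27 mA.
The root I_D = 2.27 mA gives V_GS = -0.635 V ≤ V_t, so take I_D = 0.918 mA.
Then V_GS = 3.02 V and V_DS = V_DD − I_D(R_D+R_S) = 11 − 0.918×3.38 = 7.9 V.
Saturation requires V_DS ≥ V_GS − V_t = 1.42 V; 7.9 ≥ 1.42 ✓.

I_D ≈ 0.92 mA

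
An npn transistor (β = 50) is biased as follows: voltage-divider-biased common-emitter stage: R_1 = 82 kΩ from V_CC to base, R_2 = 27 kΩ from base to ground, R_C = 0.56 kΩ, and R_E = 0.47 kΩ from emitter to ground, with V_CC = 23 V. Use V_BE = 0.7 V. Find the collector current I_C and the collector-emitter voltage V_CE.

Thevenize the base divider: V_Th = V_CC·R_2/(R_1+R_2) = 23×27/109 = 5.7 V, R_Th = R_1‖R_2 = 20.3 kΩ.
Base-emitter loop: V_Th = I_B·R_Th + V_BE + (β+1)I_B·R_E, so I_B = (5.7 − 0.7) / (20.3 + 51×0.47) = 0.113 mA.
I_C = β·I_B = 50×0.113 = 5.64 mA, and I_E = (β+1)I_B = 5.76 mA.
V_CE = V_CC − I_C·R_C − I_E·R_E = 23 − 5.64×0.56 − 5.76×0.47 = 17.1 V.
V_CE = 17.1 V > 0.2 V confirms active-region operation.

I_C ≈ 5.6 mA, V_CE ≈ 17 V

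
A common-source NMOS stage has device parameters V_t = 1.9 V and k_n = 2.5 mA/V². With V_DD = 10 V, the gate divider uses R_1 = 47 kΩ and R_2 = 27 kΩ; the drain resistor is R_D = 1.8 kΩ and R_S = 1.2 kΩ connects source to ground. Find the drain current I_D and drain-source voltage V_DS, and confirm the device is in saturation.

V_G = V_DD·R_2/(R_1+R_2) = 10×27/74 = 3.65 V.
Assume saturation: I_D = (k_n/2)(V_GS − V_t)² with V_GS = V_G − I_D·R_S = 3.65 − 1.2·I_D.
Substituting gives 1.8·I_D² − 6.25·I_D + 3.82 = 0, with roots I_D = 0.793 or 2.68 mA.
The root I_D = 2.68 mA gives V_GS = 0.437 V ≤ V_t, so take I_D = 0.793 mA.
Then V_GS = 2.7 V and V_DS = V_DD − I_D(R_D+R_S) = 10 − 0.793×3 = 7.62 V.
Saturation requires V_DS ≥ V_GS − V_t = 0.797 V; 7.62 ≥ 0.797 ✓.

I_D ≈ 0.79 mA, V_DS ≈ 7.6 V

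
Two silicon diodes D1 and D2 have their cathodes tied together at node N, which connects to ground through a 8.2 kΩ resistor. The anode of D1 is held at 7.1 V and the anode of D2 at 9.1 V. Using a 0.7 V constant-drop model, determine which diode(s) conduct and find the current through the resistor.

Assume both conduct. Then node N would need to be at both 7.1−0.7 = 6.4 V and 9.1−0.7 = 8.4 V, which is impossible.
Assume only D2 conducts: V_N = 9.1 − 0.7 = 8.4 V, so I_R = 8.4/8.2 = 1.02 mA.
Check D1: its anode-to-cathode voltage is 7.1 − 8.4 = -1.3 V < 0.7 V, so it is off. The assumption is consistent.

Only D2 conducts; I_R ≈ 1 mA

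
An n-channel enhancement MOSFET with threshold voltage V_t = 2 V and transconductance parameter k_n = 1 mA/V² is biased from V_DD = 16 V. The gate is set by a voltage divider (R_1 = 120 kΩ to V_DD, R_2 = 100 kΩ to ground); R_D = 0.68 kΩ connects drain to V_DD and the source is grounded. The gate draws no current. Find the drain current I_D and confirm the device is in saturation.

I_D ≈ 14 mA

V_G = V_DD·R_2/(R_1+R_2) = 16×100/220 = 7.27 V. With the source grounded, V_GS = V_G = 7.27 V.
Assume saturation: I_D = (k_n/2)(V_GS − V_t)² = (1/2)×(7.27 − 2)² = 0.5×5.27² = 13.9 mA.
V_DS = V_DD − I_D·R_D = 16 − 13.9×0.68 = 6.55 V.
Saturation requires V_DS ≥ V_GS − V_t = 5.27 V; 6.55 ≥ 5.27 ✓.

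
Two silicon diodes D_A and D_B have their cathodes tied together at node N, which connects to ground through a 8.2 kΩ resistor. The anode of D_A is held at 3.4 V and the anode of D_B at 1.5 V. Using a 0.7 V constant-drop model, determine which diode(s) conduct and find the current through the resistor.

Only D_A conducts; I_R ≈ 0.33 mA

Assume both conduct. Then node N would need to be at both 3.4−0.7 = 2.7 V and 1.5−0.7 = 0.8 V, which is impossible.
Assume only D_A conducts: V_N = 3.4 − 0.7 = 2.7 V, so I_R = 2.7/8.2 = 0.329 mA.
Check D_B: its anode-to-cathode voltage is 1.5 − 2.7 = -1.2 V < 0.7 V, so it is off. The assumption is consistent.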